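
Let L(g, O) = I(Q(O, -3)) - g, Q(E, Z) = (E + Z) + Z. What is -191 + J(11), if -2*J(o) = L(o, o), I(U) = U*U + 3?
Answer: -399/2 ≈ -199.50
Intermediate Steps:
Q(E, Z) = E + 2*Z
I(U) = 3 + U² (I(U) = U² + 3 = 3 + U²)
L(g, O) = 3 + (-6 + O)² - g (L(g, O) = (3 + (O + 2*(-3))²) - g = (3 + (O - 6)²) - g = (3 + (-6 + O)²) - g = 3 + (-6 + O)² - g)
J(o) = -3/2 + o/2 - (-6 + o)²/2 (J(o) = -(3 + (-6 + o)² - o)/2 = -3/2 + o/2 - (-6 + o)²/2)
-191 + J(11) = -191 + (-3/2 + (½)*11 - (-6 + 11)²/2) = -191 + (-3/2 + 11/2 - ½*5²) = -191 + (-3/2 + 11/2 - ½*25) = -191 + (-3/2 + 11/2 - 25/2) = -191 - 17/2 = -399/2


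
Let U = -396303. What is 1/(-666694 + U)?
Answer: -1/1062997 ≈ -9.4074e-7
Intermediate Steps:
1/(-666694 + U) = 1/(-666694 - 396303) = 1/(-1062997) = -1/1062997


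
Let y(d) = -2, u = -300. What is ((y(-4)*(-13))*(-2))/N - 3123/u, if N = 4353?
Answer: 4526273/435300 ≈ 10.398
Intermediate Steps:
((y(-4)*(-13))*(-2))/N - 3123/u = (-2*(-13)*(-2))/4353 - 3123/(-300) = (26*(-2))*(1/4353) - 3123*(-1/300) = -52*1/4353 + 1041/100 = -52/4353 + 1041/100 = 4526273/435300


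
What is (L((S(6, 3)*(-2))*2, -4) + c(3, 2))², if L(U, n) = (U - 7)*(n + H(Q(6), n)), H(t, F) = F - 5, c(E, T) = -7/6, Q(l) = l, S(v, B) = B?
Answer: 2175625/36 ≈ 60434.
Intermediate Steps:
c(E, T) = -7/6 (c(E, T) = -7*⅙ = -7/6)
H(t, F) = -5 + F
L(U, n) = (-7 + U)*(-5 + 2*n) (L(U, n) = (U - 7)*(n + (-5 + n)) = (-7 + U)*(-5 + 2*n))
(L((S(6, 3)*(-2))*2, -4) + c(3, 2))² = ((35 - 14*(-4) + ((3*(-2))*2)*(-4) + ((3*(-2))*2)*(-5 - 4)) - 7/6)² = ((35 + 56 - 6*2*(-4) - 6*2*(-9)) - 7/6)² = ((35 + 56 - 12*(-4) - 12*(-9)) - 7/6)² = ((35 + 56 + 48 + 108) - 7/6)² = (247 - 7/6)² = (1475/6)² = 2175625/36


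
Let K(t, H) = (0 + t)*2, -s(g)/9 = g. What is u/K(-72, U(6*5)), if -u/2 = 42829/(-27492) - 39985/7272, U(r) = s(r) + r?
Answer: -117560009/1199530944 ≈ -0.098005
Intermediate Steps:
s(g) = -9*g
U(r) = -8*r (U(r) = -9*r + r = -8*r)
K(t, H) = 2*t (K(t, H) = t*2 = 2*t)
u = 117560009/8330076 (u = -2*(42829/(-27492) - 39985/7272) = -2*(42829*(-1/27492) - 39985*1/7272) = -2*(-42829/27492 - 39985/7272) = -2*(-117560009/16660152) = 117560009/8330076 ≈ 14.113)
u/K(-72, U(6*5)) = 117560009/(8330076*((2*(-72)))) = (117560009/8330076)/(-144) = (117560009/8330076)*(-1/144) = -117560009/1199530944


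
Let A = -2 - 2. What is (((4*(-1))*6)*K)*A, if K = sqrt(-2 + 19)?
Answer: 96*sqrt(17) ≈ 395.82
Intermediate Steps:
A = -4
K = sqrt(17) ≈ 4.1231
(((4*(-1))*6)*K)*A = (((4*(-1))*6)*sqrt(17))*(-4) = ((-4*6)*sqrt(17))*(-4) = -24*sqrt(17)*(-4) = 96*sqrt(17)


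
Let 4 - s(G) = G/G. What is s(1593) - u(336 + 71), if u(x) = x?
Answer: -404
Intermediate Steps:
s(G) = 3 (s(G) = 4 - G/G = 4 - 1*1 = 4 - 1 = 3)
s(1593) - u(336 + 71) = 3 - (336 + 71) = 3 - 1*407 = 3 - 407 = -404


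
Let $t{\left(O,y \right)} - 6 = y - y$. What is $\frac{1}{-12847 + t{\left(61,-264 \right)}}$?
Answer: $- \frac{1}{12841} \approx -7.7876 \cdot 10^{-5}$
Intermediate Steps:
$t{\left(O,y \right)} = 6$ ($t{\left(O,y \right)} = 6 + \left(y - y\right) = 6 + 0 = 6$)
$\frac{1}{-12847 + t{\left(61,-264 \right)}} = \frac{1}{-12847 + 6} = \frac{1}{-12841} = - \frac{1}{12841}$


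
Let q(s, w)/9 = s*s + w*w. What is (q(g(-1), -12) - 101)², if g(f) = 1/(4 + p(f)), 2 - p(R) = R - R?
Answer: 22857961/16 ≈ 1.4286e+6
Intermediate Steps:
p(R) = 2 (p(R) = 2 - (R - R) = 2 - 1*0 = 2 + 0 = 2)
g(f) = ⅙ (g(f) = 1/(4 + 2) = 1/6 = ⅙)
q(s, w) = 9*s² + 9*w² (q(s, w) = 9*(s*s + w*w) = 9*(s² + w²) = 9*s² + 9*w²)
(q(g(-1), -12) - 101)² = ((9*(⅙)² + 9*(-12)²) - 101)² = ((9*(1/36) + 9*144) - 101)² = ((¼ + 1296) - 101)² = (5185/4 - 101)² = (4781/4)² = 22857961/16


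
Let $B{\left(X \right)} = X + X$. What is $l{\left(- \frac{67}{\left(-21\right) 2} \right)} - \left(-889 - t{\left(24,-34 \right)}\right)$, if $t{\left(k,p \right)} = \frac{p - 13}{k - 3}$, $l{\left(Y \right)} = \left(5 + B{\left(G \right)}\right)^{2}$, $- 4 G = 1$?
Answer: $\frac{76189}{84} \approx 907.01$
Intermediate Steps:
$G = - \frac{1}{4}$ ($G = \left(- \frac{1}{4}\right) 1 = - \frac{1}{4} \approx -0.25$)
$B{\left(X \right)} = 2 X$
$l{\left(Y \right)} = \frac{81}{4}$ ($l{\left(Y \right)} = \left(5 + 2 \left(- \frac{1}{4}\right)\right)^{2} = \left(5 - \frac{1}{2}\right)^{2} = \left(\frac{9}{2}\right)^{2} = \frac{81}{4}$)
$t{\left(k,p \right)} = \frac{-13 + p}{-3 + k}$
$l{\left(- \frac{67}{\left(-21\right) 2} \right)} - \left(-889 - t{\left(24,-34 \right)}\right) = \frac{81}{4} - \left(-889 - \frac{-13 - 34}{-3 + 24}\right) = \frac{81}{4} - \left(-889 - \frac{1}{21} \left(-47\right)\right) = \frac{81}{4} - \left(-889 - - \frac{47}{21}\right) = \frac{81}{4} - \left(-889 + \frac{47}{21}\right) = \frac{81}{4} - - \frac{18622}{21} = \frac{81}{4} + \frac{18622}{21} = \frac{76189}{84}$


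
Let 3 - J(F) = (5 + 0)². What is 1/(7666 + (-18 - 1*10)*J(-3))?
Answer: 1/8282 ≈ 0.00012074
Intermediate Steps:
J(F) = -22 (J(F) = 3 - (5 + 0)² = 3 - 1*5² = 3 - 1*25 = 3 - 25 = -22)
1/(7666 + (-18 - 1*10)*J(-3)) = 1/(7666 + (-18 - 1*10)*(-22)) = 1/(7666 + (-18 - 10)*(-22)) = 1/(7666 - 28*(-22)) = 1/(7666 + 616) = 1/8282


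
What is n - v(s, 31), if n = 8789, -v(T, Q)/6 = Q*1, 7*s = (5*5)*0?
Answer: 8975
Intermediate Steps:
s = 0 (s = ((5*5)*0)/7 = (25*0)/7 = (⅐)*0 = 0)
v(T, Q) = -6*Q
n - v(s, 31) = 8789 - (-6)*31 = 8789 - 1*(-186) = 8789 + 186 = 8975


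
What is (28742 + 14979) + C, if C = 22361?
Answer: 66082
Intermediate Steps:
(28742 + 14979) + C = (28742 + 14979) + 22361 = 43721 + 22361 = 66082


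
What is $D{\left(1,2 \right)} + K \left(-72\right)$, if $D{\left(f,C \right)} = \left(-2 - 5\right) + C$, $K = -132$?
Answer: $9499$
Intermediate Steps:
$D{\left(f,C \right)} = -7 + C$
$D{\left(1,2 \right)} + K \left(-72\right) = \left(-7 + 2\right) - -9504 = -5 + 9504 = 9499$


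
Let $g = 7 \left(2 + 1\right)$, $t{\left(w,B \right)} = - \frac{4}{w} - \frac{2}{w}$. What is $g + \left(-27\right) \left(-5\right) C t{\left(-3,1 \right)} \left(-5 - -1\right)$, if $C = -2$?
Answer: $2181$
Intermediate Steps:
$t{\left(w,B \right)} = - \frac{6}{w}$
$g = 21$ ($g = 7 \cdot 3 = 21$)
$g + \left(-27\right) \left(-5\right) C t{\left(-3,1 \right)} \left(-5 - -1\right) = 21 + \left(-27\right) \left(-5\right) - 2 \left(- \frac{6}{-3}\right) \left(-5 - -1\right) = 21 + 135 - 2 \left(\left(-6\right) \left(- \frac{1}{3}\right)\right) \left(-5 + 1\right) = 21 + 135 \left(-2\right) 2 \left(-4\right) = 21 + 135 \left(\left(-4\right) \left(-4\right)\right) = 21 + 135 \cdot 16 = 21 + 2160 = 2181$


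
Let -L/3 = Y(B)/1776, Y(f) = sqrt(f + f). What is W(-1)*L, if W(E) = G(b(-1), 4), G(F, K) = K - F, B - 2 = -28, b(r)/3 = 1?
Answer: -I*sqrt(13)/296 ≈ -0.012181*I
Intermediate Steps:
b(r) = 3 (b(r) = 3*1 = 3)
B = -26 (B = 2 - 28 = -26)
W(E) = 1 (W(E) = 4 - 1*3 = 4 - 3 = 1)
Y(f) = sqrt(2)*sqrt(f) (Y(f) = sqrt(2*f) = sqrt(2)*sqrt(f))
L = -I*sqrt(13)/296 (L = -3*sqrt(2)*sqrt(-26)/1776 = -3*sqrt(2)*(I*sqrt(26))/1776 = -3*2*I*sqrt(13)/1776 = -I*sqrt(13)/296 ≈ -0.012181*I)
W(-1)*L = 1*(-I*sqrt(13)/296) = -I*sqrt(13)/296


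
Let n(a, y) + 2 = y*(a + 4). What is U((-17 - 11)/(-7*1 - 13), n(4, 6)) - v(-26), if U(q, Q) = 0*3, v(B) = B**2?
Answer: -676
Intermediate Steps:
n(a, y) = -2 + y*(4 + a) (n(a, y) = -2 + y*(a + 4) = -2 + y*(4 + a))
U(q, Q) = 0
U((-17 - 11)/(-7*1 - 13), n(4, 6)) - v(-26) = 0 - 1*(-26)**2 = 0 - 1*676 = 0 - 676 = -676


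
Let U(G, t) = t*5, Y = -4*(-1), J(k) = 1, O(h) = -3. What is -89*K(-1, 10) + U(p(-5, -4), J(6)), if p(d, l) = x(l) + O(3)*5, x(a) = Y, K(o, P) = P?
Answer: -885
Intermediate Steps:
Y = 4
x(a) = 4
p(d, l) = -11 (p(d, l) = 4 - 3*5 = 4 - 15 = -11)
U(G, t) = 5*t
-89*K(-1, 10) + U(p(-5, -4), J(6)) = -89*10 + 5*1 = -890 + 5 = -885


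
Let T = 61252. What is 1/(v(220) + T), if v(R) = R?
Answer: 1/61472 ≈ 1.6268e-5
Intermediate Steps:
1/(v(220) + T) = 1/(220 + 61252) = 1/61472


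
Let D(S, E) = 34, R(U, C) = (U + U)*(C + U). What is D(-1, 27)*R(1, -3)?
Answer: -136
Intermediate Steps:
R(U, C) = 2*U*(C + U) (R(U, C) = (2*U)*(C + U) = 2*U*(C + U))
D(-1, 27)*R(1, -3) = 34*(2*1*(-3 + 1)) = 34*(2*1*(-2)) = 34*(-4) = -136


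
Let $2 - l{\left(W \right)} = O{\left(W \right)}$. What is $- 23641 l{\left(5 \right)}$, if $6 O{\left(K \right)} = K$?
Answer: $- \frac{165487}{6} \approx -27581.0$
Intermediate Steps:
$O{\left(K \right)} = \frac{K}{6}$
$l{\left(W \right)} = 2 - \frac{W}{6}$
$- 23641 l{\left(5 \right)} = - 23641 \left(2 - \frac{5}{6}\right) = \left(-23641\right) \frac{7}{6} = - \frac{165487}{6}$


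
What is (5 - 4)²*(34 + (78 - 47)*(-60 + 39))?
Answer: -617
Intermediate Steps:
(5 - 4)²*(34 + (78 - 47)*(-60 + 39)) = 1²*(34 + 31*(-21)) = 1*(34 - 651) = 1*(-617) = -617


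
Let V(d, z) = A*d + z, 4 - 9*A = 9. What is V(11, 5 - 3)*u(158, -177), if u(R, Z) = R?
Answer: -5846/9 ≈ -649.56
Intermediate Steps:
A = -5/9 (A = 4/9 - 1/9*9 = 4/9 - 1 = -5/9 ≈ -0.55556)
V(d, z) = z - 5*d/9 (V(d, z) = -5*d/9 + z = z - 5*d/9)
V(11, 5 - 3)*u(158, -177) = ((5 - 3) - 5/9*11)*158 = (2 - 55/9)*158 = -37/9*158 = -5846/9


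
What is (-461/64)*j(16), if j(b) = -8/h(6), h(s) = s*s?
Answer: 461/288 ≈ 1.6007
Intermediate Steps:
h(s) = s²
j(b) = -2/9 (j(b) = -8/(6²) = -8/36 = -8*1/36 = -2/9)
(-461/64)*j(16) = -461/64*(-2/9) = 461/288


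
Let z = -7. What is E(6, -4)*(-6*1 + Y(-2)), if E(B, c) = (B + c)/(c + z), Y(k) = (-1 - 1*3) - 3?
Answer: 26/11 ≈ 2.3636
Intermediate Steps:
Y(k) = -7 (Y(k) = (-1 - 3) - 3 = -4 - 3 = -7)
E(B, c) = (B + c)/(-7 + c) (E(B, c) = (B + c)/(c - 7) = (B + c)/(-7 + c))
E(6, -4)*(-6*1 + Y(-2)) = ((6 - 4)/(-7 - 4))*(-6*1 - 7) = (2/(-11))*(-6 - 7) = -1/11*2*(-13) = -2/11*(-13) = 26/11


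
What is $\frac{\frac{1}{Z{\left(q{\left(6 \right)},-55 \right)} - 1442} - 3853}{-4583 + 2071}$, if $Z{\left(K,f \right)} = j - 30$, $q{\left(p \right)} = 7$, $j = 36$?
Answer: $\frac{5532909}{3607232} \approx 1.5338$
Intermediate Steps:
$Z{\left(K,f \right)} = 6$ ($Z{\left(K,f \right)} = 36 - 30 = 6$)
$\frac{\frac{1}{Z{\left(q{\left(6 \right)},-55 \right)} - 1442} - 3853}{-4583 + 2071} = \frac{\frac{1}{6 - 1442} - 3853}{-4583 + 2071} = \frac{\frac{1}{-1436} - 3853}{-2512} = \left(- \frac{1}{1436} - 3853\right) \left(- \frac{1}{2512}\right) = \left(- \frac{5532909}{1436}\right) \left(- \frac{1}{2512}\right) = \frac{5532909}{3607232}$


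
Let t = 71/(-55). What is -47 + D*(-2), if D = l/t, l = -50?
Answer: -8837/71 ≈ -124.46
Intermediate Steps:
t = -71/55 (t = 71*(-1/55) = -71/55 ≈ -1.2909)
D = 2750/71 (D = -50/(-71/55) = -50*(-55/71) = 2750/71 ≈ 38.732)
-47 + D*(-2) = -47 + (2750/71)*(-2) = -47 - 5500/71 = -8837/71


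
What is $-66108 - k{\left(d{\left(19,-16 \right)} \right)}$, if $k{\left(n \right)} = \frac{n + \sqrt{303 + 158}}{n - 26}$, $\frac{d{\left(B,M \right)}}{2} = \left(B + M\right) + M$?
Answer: $- \frac{132217}{2} + \frac{\sqrt{461}}{52} \approx -66108.0$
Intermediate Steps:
$d{\left(B,M \right)} = 2 B + 4 M$ ($d{\left(B,M \right)} = 2 \left(\left(B + M\right) + M\right) = 2 \left(B + 2 M\right) = 2 B + 4 M$)
$k{\left(n \right)} = \frac{n + \sqrt{461}}{-26 + n}$
$-66108 - k{\left(d{\left(19,-16 \right)} \right)} = -66108 - \frac{\left(2 \cdot 19 + 4 \left(-16\right)\right) + \sqrt{461}}{-26 + \left(2 \cdot 19 + 4 \left(-16\right)\right)} = -66108 - \frac{\left(38 - 64\right) + \sqrt{461}}{-26 + \left(38 - 64\right)} = -66108 - \frac{-26 + \sqrt{461}}{-26 - 26} = -66108 - \frac{-26 + \sqrt{461}}{-52} = -66108 - - \frac{-26 + \sqrt{461}}{52} = -66108 - \left(\frac{1}{2} - \frac{\sqrt{461}}{52}\right) = - \frac{132217}{2} + \frac{\sqrt{461}}{52}$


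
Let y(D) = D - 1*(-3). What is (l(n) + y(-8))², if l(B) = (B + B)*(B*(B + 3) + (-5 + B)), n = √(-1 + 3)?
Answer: 193 - 132*√2 ≈ 6.3238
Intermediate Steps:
y(D) = 3 + D (y(D) = D + 3 = 3 + D)
n = √2 ≈ 1.4142
l(B) = 2*B*(-5 + B + B*(3 + B)) (l(B) = (2*B)*(B*(3 + B) + (-5 + B)) = (2*B)*(-5 + B + B*(3 + B)) = 2*B*(-5 + B + B*(3 + B)))
(l(n) + y(-8))² = (2*√2*(-5 + (√2)² + 4*√2) + (3 - 8))² = (2*√2*(-5 + 2 + 4*√2) - 5)² = (2*√2*(-3 + 4*√2) - 5)² = (-5 + 2*√2*(-3 + 4*√2))²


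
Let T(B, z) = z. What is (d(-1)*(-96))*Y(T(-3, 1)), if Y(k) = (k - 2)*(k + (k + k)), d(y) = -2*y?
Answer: 576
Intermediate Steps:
Y(k) = 3*k*(-2 + k) (Y(k) = (-2 + k)*(k + 2*k) = (-2 + k)*(3*k) = 3*k*(-2 + k))
(d(-1)*(-96))*Y(T(-3, 1)) = (-2*(-1)*(-96))*(3*1*(-2 + 1)) = (2*(-96))*(3*1*(-1)) = -192*(-3) = 576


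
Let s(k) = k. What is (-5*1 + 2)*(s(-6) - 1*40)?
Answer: 138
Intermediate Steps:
(-5*1 + 2)*(s(-6) - 1*40) = (-5*1 + 2)*(-6 - 1*40) = (-5 + 2)*(-6 - 40) = -3*(-46) = 138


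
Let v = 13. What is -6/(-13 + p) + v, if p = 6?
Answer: 97/7 ≈ 13.857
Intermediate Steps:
-6/(-13 + p) + v = -6/(-13 + 6) + 13 = -6/(-7) + 13 = -⅐*(-6) + 13 = 6/7 + 13 = 97/7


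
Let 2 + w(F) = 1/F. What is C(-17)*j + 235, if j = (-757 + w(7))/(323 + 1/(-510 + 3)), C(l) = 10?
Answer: 3030667/14329 ≈ 211.51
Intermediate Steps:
w(F) = -2 + 1/F
j = -168324/71645 (j = (-757 + (-2 + 1/7))/(323 + 1/(-510 + 3)) = (-757 + (-2 + ⅐))/(323 + 1/(-507)) = (-757 - 13/7)/(323 - 1/507) = -5312/(7*163760/507) = -5312/7*507/163760 = -168324/71645 ≈ -2.3494)
C(-17)*j + 235 = 10*(-168324/71645) + 235 = -336648/14329 + 235 = 3030667/14329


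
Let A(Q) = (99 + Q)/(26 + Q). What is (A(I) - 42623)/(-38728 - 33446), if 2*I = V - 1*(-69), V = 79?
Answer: 1420709/2405800 ≈ 0.59054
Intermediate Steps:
I = 74 (I = (79 - 1*(-69))/2 = (79 + 69)/2 = (1/2)*148 = 74)
A(Q) = (99 + Q)/(26 + Q)
(A(I) - 42623)/(-38728 - 33446) = ((99 + 74)/(26 + 74) - 42623)/(-38728 - 33446) = (173/100 - 42623)/(-72174) = ((1/100)*173 - 42623)*(-1/72174) = (173/100 - 42623)*(-1/72174) = -4262127/100*(-1/72174) = 1420709/2405800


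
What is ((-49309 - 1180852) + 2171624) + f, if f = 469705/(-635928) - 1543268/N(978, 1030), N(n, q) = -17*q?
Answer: 5242128578122397/5567549640 ≈ 9.4155e+5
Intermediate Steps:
f = 486591399077/5567549640 (f = 469705/(-635928) - 1543268/((-17*1030)) = 469705*(-1/635928) - 1543268/(-17510) = -469705/635928 - 1543268*(-1/17510) = -469705/635928 + 771634/8755 = 486591399077/5567549640 ≈ 87.398)
((-49309 - 1180852) + 2171624) + f = ((-49309 - 1180852) + 2171624) + 486591399077/5567549640 = (-1230161 + 2171624) + 486591399077/5567549640 = 941463 + 486591399077/5567549640 = 5242128578122397/5567549640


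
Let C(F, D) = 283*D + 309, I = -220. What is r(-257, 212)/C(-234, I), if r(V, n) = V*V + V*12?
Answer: -62965/61951 ≈ -1.0164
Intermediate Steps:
C(F, D) = 309 + 283*D
r(V, n) = V² + 12*V
r(-257, 212)/C(-234, I) = (-257*(12 - 257))/(309 + 283*(-220)) = (-257*(-245))/(309 - 62260) = 62965/(-61951) = 62965*(-1/61951) = -62965/61951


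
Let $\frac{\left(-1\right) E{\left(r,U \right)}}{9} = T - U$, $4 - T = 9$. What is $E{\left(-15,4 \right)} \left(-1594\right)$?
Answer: $-129114$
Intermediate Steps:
$T = -5$ ($T = 4 - 9 = -5$)
$E{\left(r,U \right)} = 45 + 9 U$ ($E{\left(r,U \right)} = - 9 \left(-5 - U\right) = 45 + 9 U$)
$E{\left(-15,4 \right)} \left(-1594\right) = \left(45 + 9 \cdot 4\right) \left(-1594\right) = \left(45 + 36\right) \left(-1594\right) = 81 \left(-1594\right) = -129114$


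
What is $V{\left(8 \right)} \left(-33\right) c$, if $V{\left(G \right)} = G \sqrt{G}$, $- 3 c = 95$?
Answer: $16720 \sqrt{2} \approx 23646.0$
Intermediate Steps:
$c = - \frac{95}{3}$ ($c = \left(- \frac{1}{3}\right) 95 = - \frac{95}{3} \approx -31.667$)
$V{\left(G \right)} = G^{\frac{3}{2}}$
$V{\left(8 \right)} \left(-33\right) c = 8^{\frac{3}{2}} \left(-33\right) \left(- \frac{95}{3}\right) = 16 \sqrt{2} \left(-33\right) \left(- \frac{95}{3}\right) = - 528 \sqrt{2} \left(- \frac{95}{3}\right) = 16720 \sqrt{2}$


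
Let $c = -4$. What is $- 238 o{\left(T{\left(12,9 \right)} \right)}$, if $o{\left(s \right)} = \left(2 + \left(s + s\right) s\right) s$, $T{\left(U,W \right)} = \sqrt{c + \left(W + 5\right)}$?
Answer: $- 5236 \sqrt{10} \approx -16558.0$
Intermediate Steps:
$T{\left(U,W \right)} = \sqrt{1 + W}$ ($T{\left(U,W \right)} = \sqrt{-4 + \left(W + 5\right)} = \sqrt{-4 + \left(5 + W\right)} = \sqrt{1 + W}$)
$o{\left(s \right)} = s \left(2 + 2 s^{2}\right)$ ($o{\left(s \right)} = \left(2 + 2 s s\right) s = \left(2 + 2 s^{2}\right) s = s \left(2 + 2 s^{2}\right)$)
$- 238 o{\left(T{\left(12,9 \right)} \right)} = - 238 \cdot 2 \sqrt{1 + 9} \left(1 + \left(\sqrt{1 + 9}\right)^{2}\right) = - 238 \cdot 2 \sqrt{10} \left(1 + \left(\sqrt{10}\right)^{2}\right) = - 238 \cdot 2 \sqrt{10} \left(1 + 10\right) = - 238 \cdot 2 \sqrt{10} \cdot 11 = - 238 \cdot 22 \sqrt{10} = - 5236 \sqrt{10}$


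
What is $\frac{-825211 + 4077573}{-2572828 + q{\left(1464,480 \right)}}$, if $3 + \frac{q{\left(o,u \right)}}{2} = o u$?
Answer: $- \frac{1626181}{583697} \approx -2.786$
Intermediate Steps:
$q{\left(o,u \right)} = -6 + 2 o u$
$\frac{-825211 + 4077573}{-2572828 + q{\left(1464,480 \right)}} = \frac{-825211 + 4077573}{-2572828 - \left(6 - 1405440\right)} = \frac{3252362}{-2572828 + \left(-6 + 1405440\right)} = \frac{3252362}{-2572828 + 1405434} = \frac{3252362}{-1167394} = 3252362 \left(- \frac{1}{1167394}\right) = - \frac{1626181}{583697}$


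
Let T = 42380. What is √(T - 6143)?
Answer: √36237 ≈ 190.36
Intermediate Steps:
√(T - 6143) = √(42380 - 6143) = √36237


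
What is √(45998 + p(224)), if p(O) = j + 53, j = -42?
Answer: √46009 ≈ 214.50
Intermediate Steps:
p(O) = 11 (p(O) = -42 + 53 = 11)
√(45998 + p(224)) = √(45998 + 11) = √46009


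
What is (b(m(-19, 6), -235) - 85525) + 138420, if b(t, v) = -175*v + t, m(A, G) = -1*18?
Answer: 94002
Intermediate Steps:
m(A, G) = -18
b(t, v) = t - 175*v
(b(m(-19, 6), -235) - 85525) + 138420 = ((-18 - 175*(-235)) - 85525) + 138420 = ((-18 + 41125) - 85525) + 138420 = (41107 - 85525) + 138420 = -44418 + 138420 = 94002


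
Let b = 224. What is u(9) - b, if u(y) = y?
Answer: -215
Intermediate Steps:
u(9) - b = 9 - 1*224 = 9 - 224 = -215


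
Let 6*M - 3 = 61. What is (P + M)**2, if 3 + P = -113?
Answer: 99856/9 ≈ 11095.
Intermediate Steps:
P = -116 (P = -3 - 113 = -116)
M = 32/3 (M = 1/2 + (1/6)*61 = 1/2 + 61/6 = 32/3 ≈ 10.667)
(P + M)**2 = (-116 + 32/3)**2 = (-316/3)**2 = 99856/9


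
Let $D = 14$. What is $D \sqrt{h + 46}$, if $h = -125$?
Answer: $14 i \sqrt{79} \approx 124.43 i$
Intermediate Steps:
$D \sqrt{h + 46} = 14 \sqrt{-125 + 46} = 14 \sqrt{-79} = 14 i \sqrt{79}$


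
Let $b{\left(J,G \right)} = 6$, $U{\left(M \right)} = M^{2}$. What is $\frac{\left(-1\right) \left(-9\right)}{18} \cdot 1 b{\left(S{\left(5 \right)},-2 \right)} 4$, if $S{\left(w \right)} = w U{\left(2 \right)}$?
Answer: $12$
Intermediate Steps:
$S{\left(w \right)} = 4 w$ ($S{\left(w \right)} = w 2^{2} = w 4 = 4 w$)
$\frac{\left(-1\right) \left(-9\right)}{18} \cdot 1 b{\left(S{\left(5 \right)},-2 \right)} 4 = \frac{\left(-1\right) \left(-9\right)}{18} \cdot 1 \cdot 6 \cdot 4 = 9 \cdot \frac{1}{18} \cdot 1 \cdot 6 \cdot 4 = \frac{1}{2} \cdot 1 \cdot 6 \cdot 4 = \frac{1}{2} \cdot 6 \cdot 4 = 3 \cdot 4 = 12$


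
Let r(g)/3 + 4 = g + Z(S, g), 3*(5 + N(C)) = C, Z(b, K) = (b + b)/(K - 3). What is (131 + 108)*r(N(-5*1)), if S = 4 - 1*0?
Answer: -239000/29 ≈ -8241.4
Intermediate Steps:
S = 4 (S = 4 + 0 = 4)
Z(b, K) = 2*b/(-3 + K) (Z(b, K) = (2*b)/(-3 + K) = 2*b/(-3 + K))
N(C) = -5 + C/3
r(g) = -12 + 3*g + 24/(-3 + g) (r(g) = -12 + 3*(g + 2*4/(-3 + g)) = -12 + 3*(g + 8/(-3 + g)) = -12 + (3*g + 24/(-3 + g)) = -12 + 3*g + 24/(-3 + g))
(131 + 108)*r(N(-5*1)) = (131 + 108)*(3*(8 + (-4 + (-5 + (-5*1)/3))*(-3 + (-5 + (-5*1)/3)))/(-3 + (-5 + (-5*1)/3))) = 239*(3*(8 + (-4 + (-5 + (⅓)*(-5)))*(-3 + (-5 + (⅓)*(-5))))/(-3 + (-5 + (⅓)*(-5)))) = 239*(3*(8 + (-4 + (-5 - 5/3))*(-3 + (-5 - 5/3)))/(-3 + (-5 - 5/3))) = 239*(3*(8 + (-4 - 20/3)*(-3 - 20/3))/(-3 - 20/3)) = 239*(3*(8 - 32/3*(-29/3))/(-29/3)) = 239*(3*(-3/29)*(8 + 928/9)) = 239*(3*(-3/29)*(1000/9)) = 239*(-1000/29) = -239000/29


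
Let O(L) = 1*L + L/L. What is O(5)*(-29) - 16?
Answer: -190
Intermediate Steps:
O(L) = 1 + L (O(L) = L + 1 = 1 + L)
O(5)*(-29) - 16 = (1 + 5)*(-29) - 16 = 6*(-29) - 16 = -174 - 16 = -190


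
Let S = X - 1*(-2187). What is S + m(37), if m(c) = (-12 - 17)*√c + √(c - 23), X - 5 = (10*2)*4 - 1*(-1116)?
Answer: 3388 + √14 - 29*√37 ≈ 3215.3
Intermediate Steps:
X = 1201 (X = 5 + ((10*2)*4 - 1*(-1116)) = 5 + (20*4 + 1116) = 5 + (80 + 1116) = 5 + 1196 = 1201)
m(c) = √(-23 + c) - 29*√c (m(c) = -29*√c + √(-23 + c) = √(-23 + c) - 29*√c)
S = 3388 (S = 1201 - 1*(-2187) = 1201 + 2187 = 3388)
S + m(37) = 3388 + (√(-23 + 37) - 29*√37) = 3388 + (√14 - 29*√37) = 3388 + √14 - 29*√37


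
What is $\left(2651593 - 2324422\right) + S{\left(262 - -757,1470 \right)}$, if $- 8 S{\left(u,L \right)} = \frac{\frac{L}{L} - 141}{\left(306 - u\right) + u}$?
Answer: $\frac{200228687}{612} \approx 3.2717 \cdot 10^{5}$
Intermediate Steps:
$S{\left(u,L \right)} = \frac{35}{612}$ ($S{\left(u,L \right)} = - \frac{\left(\frac{L}{L} - 141\right) \frac{1}{\left(306 - u\right) + u}}{8} = - \frac{\left(1 - 141\right) \frac{1}{306}}{8} = - \frac{\left(-140\right) \frac{1}{306}}{8} = \left(- \frac{1}{8}\right) \left(- \frac{70}{153}\right) = \frac{35}{612}$)
$\left(2651593 - 2324422\right) + S{\left(262 - -757,1470 \right)} = \left(2651593 - 2324422\right) + \frac{35}{612} = 327171 + \frac{35}{612} = \frac{200228687}{612}$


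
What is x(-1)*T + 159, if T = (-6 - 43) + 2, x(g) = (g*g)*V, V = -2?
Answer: 253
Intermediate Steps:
x(g) = -2*g² (x(g) = (g*g)*(-2) = g²*(-2) = -2*g²)
T = -47 (T = -49 + 2 = -47)
x(-1)*T + 159 = -2*(-1)²*(-47) + 159 = -2*1*(-47) + 159 = -2*(-47) + 159 = 94 + 159 = 253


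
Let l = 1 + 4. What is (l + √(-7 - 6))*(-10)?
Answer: -50 - 10*I*√13 ≈ -50.0 - 36.056*I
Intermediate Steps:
l = 5
(l + √(-7 - 6))*(-10) = (5 + √(-7 - 6))*(-10) = (5 + √(-13))*(-10) = (5 + I*√13)*(-10) = -50 - 10*I*√13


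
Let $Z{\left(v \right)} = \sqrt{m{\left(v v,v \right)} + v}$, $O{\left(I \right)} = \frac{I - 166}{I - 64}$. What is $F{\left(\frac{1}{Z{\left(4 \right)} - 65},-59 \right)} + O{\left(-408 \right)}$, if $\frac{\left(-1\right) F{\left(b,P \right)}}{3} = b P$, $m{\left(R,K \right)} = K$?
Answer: $- \frac{1504901}{995212} - \frac{354 \sqrt{2}}{4217} \approx -1.6309$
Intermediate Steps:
$O{\left(I \right)} = \frac{-166 + I}{-64 + I}$
$Z{\left(v \right)} = \sqrt{2} \sqrt{v}$ ($Z{\left(v \right)} = \sqrt{v + v} = \sqrt{2 v} = \sqrt{2} \sqrt{v}$)
$F{\left(b,P \right)} = - 3 P b$ ($F{\left(b,P \right)} = - 3 b P = - 3 P b$)
$F{\left(\frac{1}{Z{\left(4 \right)} - 65},-59 \right)} + O{\left(-408 \right)} = \left(-3\right) \left(-59\right) \frac{1}{\sqrt{2} \sqrt{4} - 65} + \frac{-166 - 408}{-64 - 408} = \left(-3\right) \left(-59\right) \frac{1}{\sqrt{2} \cdot 2 - 65} + \frac{1}{-472} \left(-574\right) = \left(-3\right) \left(-59\right) \frac{1}{2 \sqrt{2} - 65} - - \frac{287}{236} = \left(-3\right) \left(-59\right) \frac{1}{-65 + 2 \sqrt{2}} + \frac{287}{236} = \frac{177}{-65 + 2 \sqrt{2}} + \frac{287}{236} = \frac{287}{236} + \frac{177}{-65 + 2 \sqrt{2}}$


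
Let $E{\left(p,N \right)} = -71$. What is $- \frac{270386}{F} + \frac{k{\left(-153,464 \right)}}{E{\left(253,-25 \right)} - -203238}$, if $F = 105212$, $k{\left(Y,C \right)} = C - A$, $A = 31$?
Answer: $- \frac{27443977833}{10687803202} \approx -2.5678$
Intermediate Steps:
$k{\left(Y,C \right)} = -31 + C$ ($k{\left(Y,C \right)} = C - 31 = -31 + C$)
$- \frac{270386}{F} + \frac{k{\left(-153,464 \right)}}{E{\left(253,-25 \right)} - -203238} = - \frac{270386}{105212} + \frac{-31 + 464}{-71 - -203238} = \left(-270386\right) \frac{1}{105212} + \frac{433}{-71 + 203238} = - \frac{135193}{52606} + \frac{433}{203167} = - \frac{27443977833}{10687803202}$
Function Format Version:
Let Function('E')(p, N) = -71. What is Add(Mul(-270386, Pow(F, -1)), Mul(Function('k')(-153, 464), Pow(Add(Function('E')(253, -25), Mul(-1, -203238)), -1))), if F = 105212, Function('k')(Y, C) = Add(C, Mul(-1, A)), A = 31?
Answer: Rational(-27443977833, 10687803202) ≈ -2.5678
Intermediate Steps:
Function('k')(Y, C) = Add(-31, C) (Function('k')(Y, C) = Add(C, Mul(-1, 31)) = Add(C, -31) = Add(-31, C))
Add(Mul(-270386, Pow(F, -1)), Mul(Function('k')(-153, 464), Pow(Add(Function('E')(253, -25), Mul(-1, -203238)), -1))) = Add(Mul(-270386, Pow(105212, -1)), Mul(Add(-31, 464), Pow(Add(-71, Mul(-1, -203238)), -1))) = Add(Mul(-270386, Rational(1, 105212)), Mul(433, Pow(Add(-71, 203238), -1))) = Add(Rational(-135193, 52606), Mul(433, Pow(203167, -1))) = Add(Rational(-135193, 52606), Mul(433, Rational(1, 203167))) = Add(Rational(-135193, 52606), Rational(433, 203167)) = Rational(-27443977833, 10687803202)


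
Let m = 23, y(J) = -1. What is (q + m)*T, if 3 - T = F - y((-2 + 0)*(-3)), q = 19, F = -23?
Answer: 1050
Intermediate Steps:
T = 25 (T = 3 - (-23 - 1*(-1)) = 3 - (-23 + 1) = 3 - 1*(-22) = 3 + 22 = 25)
(q + m)*T = (19 + 23)*25 = 42*25 = 1050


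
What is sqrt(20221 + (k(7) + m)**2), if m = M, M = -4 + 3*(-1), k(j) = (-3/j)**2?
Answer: sqrt(48662177)/49 ≈ 142.36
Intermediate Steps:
k(j) = 9/j**2
M = -7 (M = -4 - 3 = -7)
m = -7
sqrt(20221 + (k(7) + m)**2) = sqrt(20221 + (9/7**2 - 7)**2) = sqrt(20221 + (9*(1/49) - 7)**2) = sqrt(20221 + (9/49 - 7)**2) = sqrt(20221 + (-334/49)**2) = sqrt(20221 + 111556/2401) = sqrt(48662177/2401) = sqrt(48662177)/49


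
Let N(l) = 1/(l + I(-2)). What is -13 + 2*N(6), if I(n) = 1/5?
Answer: -393/31 ≈ -12.677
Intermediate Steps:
I(n) = ⅕
N(l) = 1/(⅕ + l) (N(l) = 1/(l + ⅕) = 1/(⅕ + l))
-13 + 2*N(6) = -13 + 2*(5/(1 + 5*6)) = -13 + 2*(5/(1 + 30)) = -13 + 2*(5/31) = -13 + 10/31 = -393/31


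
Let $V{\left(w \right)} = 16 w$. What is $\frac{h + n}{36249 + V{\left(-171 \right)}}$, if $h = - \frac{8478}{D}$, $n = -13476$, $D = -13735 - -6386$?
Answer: $- \frac{33008882}{82095679} \approx -0.40208$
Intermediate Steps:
$D = -7349$ ($D = -13735 + 6386 = -7349$)
$h = \frac{8478}{7349}$ ($h = - \frac{8478}{-7349} = \left(-8478\right) \left(- \frac{1}{7349}\right) = \frac{8478}{7349} \approx 1.1536$)
$\frac{h + n}{36249 + V{\left(-171 \right)}} = \frac{\frac{8478}{7349} - 13476}{36249 + 16 \left(-171\right)} = - \frac{99026646}{7349 \left(36249 - 2736\right)} = - \frac{99026646}{7349 \cdot 33513} = \left(- \frac{99026646}{7349}\right) \frac{1}{33513} = - \frac{33008882}{82095679}$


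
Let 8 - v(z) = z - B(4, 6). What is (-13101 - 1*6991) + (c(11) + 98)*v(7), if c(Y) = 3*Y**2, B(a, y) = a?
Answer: -17787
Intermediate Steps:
v(z) = 12 - z (v(z) = 8 - (z - 1*4) = 8 - (z - 4) = 8 - (-4 + z) = 8 + (4 - z) = 12 - z)
(-13101 - 1*6991) + (c(11) + 98)*v(7) = (-13101 - 1*6991) + (3*11**2 + 98)*(12 - 1*7) = (-13101 - 6991) + (3*121 + 98)*(12 - 7) = -20092 + (363 + 98)*5 = -20092 + 461*5 = -20092 + 2305 = -17787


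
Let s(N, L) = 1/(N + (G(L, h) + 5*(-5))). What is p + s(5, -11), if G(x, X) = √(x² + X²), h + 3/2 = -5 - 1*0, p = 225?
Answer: 212995/947 - 2*√653/947 ≈ 224.86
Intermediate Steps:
h = -13/2 (h = -3/2 + (-5 - 1*0) = -3/2 + (-5 + 0) = -3/2 - 5 = -13/2 ≈ -6.5000)
G(x, X) = √(X² + x²)
s(N, L) = 1/(-25 + N + √(169/4 + L²)) (s(N, L) = 1/(N + (√((-13/2)² + L²) + 5*(-5))) = 1/(N + (√(169/4 + L²) - 25)) = 1/(N + (-25 + √(169/4 + L²))) = 1/(-25 + N + √(169/4 + L²)))
p + s(5, -11) = 225 + 2/(-50 + √(169 + 4*(-11)²) + 2*5) = 225 + 2/(-50 + √(169 + 4*121) + 10) = 225 + 2/(-50 + √(169 + 484) + 10) = 225 + 2/(-50 + √653 + 10) = 225 + 2/(-40 + √653)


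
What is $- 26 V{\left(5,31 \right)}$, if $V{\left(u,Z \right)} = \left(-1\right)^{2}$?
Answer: $-26$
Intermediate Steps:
$V{\left(u,Z \right)} = 1$
$- 26 V{\left(5,31 \right)} = \left(-26\right) 1 = -26$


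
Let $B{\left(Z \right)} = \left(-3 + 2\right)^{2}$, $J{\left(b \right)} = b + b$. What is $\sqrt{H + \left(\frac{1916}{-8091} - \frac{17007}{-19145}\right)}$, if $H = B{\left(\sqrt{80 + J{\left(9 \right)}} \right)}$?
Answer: $\frac{2 \sqrt{1100769472014065}}{51634065} \approx 1.2851$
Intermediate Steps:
$J{\left(b \right)} = 2 b$
$B{\left(Z \right)} = 1$ ($B{\left(Z \right)} = \left(-1\right)^{2} = 1$)
$H = 1$
$\sqrt{H + \left(\frac{1916}{-8091} - \frac{17007}{-19145}\right)} = \sqrt{1 + \left(\frac{1916}{-8091} - \frac{17007}{-19145}\right)} = \sqrt{1 + \left(1916 \left(- \frac{1}{8091}\right) - - \frac{17007}{19145}\right)} = \sqrt{1 + \left(- \frac{1916}{8091} + \frac{17007}{19145}\right)} = \sqrt{1 + \frac{100921817}{154902195}} = \sqrt{\frac{255824012}{154902195}} = \frac{2 \sqrt{1100769472014065}}{51634065}$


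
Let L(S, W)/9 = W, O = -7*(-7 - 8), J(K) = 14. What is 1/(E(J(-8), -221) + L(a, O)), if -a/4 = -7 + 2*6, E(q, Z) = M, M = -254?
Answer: 1/691 ≈ 0.0014472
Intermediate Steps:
E(q, Z) = -254
O = 105 (O = -7*(-15) = 105)
a = -20 (a = -4*(-7 + 2*6) = -4*(-7 + 12) = -4*5 = -20)
L(S, W) = 9*W
1/(E(J(-8), -221) + L(a, O)) = 1/(-254 + 9*105) = 1/(-254 + 945) = 1/691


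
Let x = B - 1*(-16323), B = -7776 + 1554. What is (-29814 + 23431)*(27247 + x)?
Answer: -238392284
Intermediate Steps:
B = -6222
x = 10101 (x = -6222 - 1*(-16323) = -6222 + 16323 = 10101)
(-29814 + 23431)*(27247 + x) = (-29814 + 23431)*(27247 + 10101) = -6383*37348 = -238392284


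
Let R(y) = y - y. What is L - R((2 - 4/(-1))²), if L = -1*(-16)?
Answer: 16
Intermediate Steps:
L = 16
R(y) = 0
L - R((2 - 4/(-1))²) = 16 - 1*0 = 16 + 0 = 16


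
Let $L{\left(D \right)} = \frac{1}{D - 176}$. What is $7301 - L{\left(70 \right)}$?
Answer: $\frac{773907}{106} \approx 7301.0$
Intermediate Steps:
$L{\left(D \right)} = \frac{1}{-176 + D}$
$7301 - L{\left(70 \right)} = 7301 - \frac{1}{-176 + 70} = 7301 - \frac{1}{-106} = 7301 - - \frac{1}{106} = 7301 + \frac{1}{106} = \frac{773907}{106}$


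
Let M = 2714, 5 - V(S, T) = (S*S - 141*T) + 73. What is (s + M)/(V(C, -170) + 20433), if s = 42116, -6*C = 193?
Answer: -1613880/167029 ≈ -9.6623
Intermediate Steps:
C = -193/6 (C = -⅙*193 = -193/6 ≈ -32.167)
V(S, T) = -68 - S² + 141*T (V(S, T) = 5 - ((S*S - 141*T) + 73) = 5 - ((S² - 141*T) + 73) = 5 - (73 + S² - 141*T) = 5 + (-73 - S² + 141*T) = -68 - S² + 141*T)
(s + M)/(V(C, -170) + 20433) = (42116 + 2714)/((-68 - (-193/6)² + 141*(-170)) + 20433) = 44830/((-68 - 1*37249/36 - 23970) + 20433) = 44830/((-68 - 37249/36 - 23970) + 20433) = 44830/(-902617/36 + 20433) = 44830/(-167029/36) = 44830*(-36/167029) = -1613880/167029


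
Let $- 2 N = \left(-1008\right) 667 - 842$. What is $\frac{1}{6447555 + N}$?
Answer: $\frac{1}{6784144} \approx 1.474 \cdot 10^{-7}$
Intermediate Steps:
$N = 336589$ ($N = - \frac{\left(-1008\right) 667 - 842}{2} = - \frac{-672336 - 842}{2} = \left(- \frac{1}{2}\right) \left(-673178\right) = 336589$)
$\frac{1}{6447555 + N} = \frac{1}{6447555 + 336589} = \frac{1}{6784144}$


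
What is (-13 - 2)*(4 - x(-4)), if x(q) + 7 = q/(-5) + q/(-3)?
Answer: -133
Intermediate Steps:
x(q) = -7 - 8*q/15 (x(q) = -7 + (q/(-5) + q/(-3)) = -7 + (q*(-⅕) + q*(-⅓)) = -7 + (-q/5 - q/3) = -7 - 8*q/15)
(-13 - 2)*(4 - x(-4)) = (-13 - 2)*(4 - (-7 - 8/15*(-4))) = -15*(4 - (-7 + 32/15)) = -15*(4 - 1*(-73/15)) = -15*(4 + 73/15) = -15*133/15 = -133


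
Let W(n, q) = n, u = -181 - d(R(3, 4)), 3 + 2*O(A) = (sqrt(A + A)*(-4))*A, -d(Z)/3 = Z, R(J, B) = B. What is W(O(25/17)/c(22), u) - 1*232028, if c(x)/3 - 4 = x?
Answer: -12065457/52 - 125*sqrt(34)/11271 ≈ -2.3203e+5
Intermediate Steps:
c(x) = 12 + 3*x
d(Z) = -3*Z
O(A) = -3/2 - 2*sqrt(2)*A**(3/2) (O(A) = -3/2 + ((sqrt(A + A)*(-4))*A)/2 = -3/2 + ((sqrt(2*A)*(-4))*A)/2 = -3/2 + (((sqrt(2)*sqrt(A))*(-4))*A)/2 = -3/2 + ((-4*sqrt(2)*sqrt(A))*A)/2 = -3/2 + (-4*sqrt(2)*A**(3/2))/2 = -3/2 - 2*sqrt(2)*A**(3/2))
u = -169 (u = -181 - (-3)*4 = -181 - 1*(-12) = -181 + 12 = -169)
W(O(25/17)/c(22), u) - 1*232028 = (-3/2 - 2*sqrt(2)*(25/17)**(3/2))/(12 + 3*22) - 1*232028 = (-3/2 - 2*sqrt(2)*(25*(1/17))**(3/2))/(12 + 66) - 232028 = (-3/2 - 2*sqrt(2)*(25/17)**(3/2))/78 - 232028 = (-3/2 - 2*sqrt(2)*125*sqrt(17)/289)*(1/78) - 232028 = (-3/2 - 250*sqrt(34)/289)*(1/78) - 232028 = (-1/52 - 125*sqrt(34)/11271) - 232028 = -12065457/52 - 125*sqrt(34)/11271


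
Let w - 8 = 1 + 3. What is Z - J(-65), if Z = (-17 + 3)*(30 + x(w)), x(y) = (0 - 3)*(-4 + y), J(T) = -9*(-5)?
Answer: -129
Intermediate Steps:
J(T) = 45
w = 12 (w = 8 + (1 + 3) = 8 + 4 = 12)
x(y) = 12 - 3*y (x(y) = -3*(-4 + y) = 12 - 3*y)
Z = -84 (Z = (-17 + 3)*(30 + (12 - 3*12)) = -14*(30 + (12 - 36)) = -14*(30 - 24) = -14*6 = -84)
Z - J(-65) = -84 - 1*45 = -84 - 45 = -129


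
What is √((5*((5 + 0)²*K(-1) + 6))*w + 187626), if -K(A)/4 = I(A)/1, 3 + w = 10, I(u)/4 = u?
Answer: 2*√50459 ≈ 449.26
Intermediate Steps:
I(u) = 4*u
w = 7 (w = -3 + 10 = 7)
K(A) = -16*A (K(A) = -4*4*A/1 = -4*4*A = -16*A)
√((5*((5 + 0)²*K(-1) + 6))*w + 187626) = √((5*((5 + 0)²*(-16*(-1)) + 6))*7 + 187626) = √((5*(5²*16 + 6))*7 + 187626) = √((5*(25*16 + 6))*7 + 187626) = √((5*(400 + 6))*7 + 187626) = √((5*406)*7 + 187626) = √(2030*7 + 187626) = √(14210 + 187626) = √201836 = 2*√50459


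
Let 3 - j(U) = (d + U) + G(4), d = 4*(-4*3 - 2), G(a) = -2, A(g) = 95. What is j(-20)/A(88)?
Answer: 81/95 ≈ 0.85263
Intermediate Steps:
d = -56 (d = 4*(-12 - 2) = 4*(-14) = -56)
j(U) = 61 - U (j(U) = 3 - ((-56 + U) - 2) = 3 - (-58 + U) = 3 + (58 - U) = 61 - U)
j(-20)/A(88) = (61 - 1*(-20))/95 = (61 + 20)*(1/95) = 81*(1/95) = 81/95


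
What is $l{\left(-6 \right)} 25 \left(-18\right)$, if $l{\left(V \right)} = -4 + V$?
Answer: $4500$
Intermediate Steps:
$l{\left(-6 \right)} 25 \left(-18\right) = \left(-4 - 6\right) 25 \left(-18\right) = \left(-10\right) 25 \left(-18\right) = \left(-250\right) \left(-18\right) = 4500$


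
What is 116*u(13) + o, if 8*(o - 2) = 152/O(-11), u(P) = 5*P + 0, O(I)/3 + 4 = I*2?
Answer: 588257/78 ≈ 7541.8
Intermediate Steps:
O(I) = -12 + 6*I (O(I) = -12 + 3*(I*2) = -12 + 3*(2*I) = -12 + 6*I)
u(P) = 5*P
o = 137/78 (o = 2 + (152/(-12 + 6*(-11)))/8 = 2 + (152/(-12 - 66))/8 = 2 + (152/(-78))/8 = 2 + (152*(-1/78))/8 = 2 + (1/8)*(-76/39) = 2 - 19/78 = 137/78 ≈ 1.7564)
116*u(13) + o = 116*(5*13) + 137/78 = 116*65 + 137/78 = 7540 + 137/78 = 588257/78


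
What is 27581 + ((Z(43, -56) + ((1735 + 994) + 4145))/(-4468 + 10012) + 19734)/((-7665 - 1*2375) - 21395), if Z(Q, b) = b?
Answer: 343327643909/12448260 ≈ 27580.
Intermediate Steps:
27581 + ((Z(43, -56) + ((1735 + 994) + 4145))/(-4468 + 10012) + 19734)/((-7665 - 1*2375) - 21395) = 27581 + ((-56 + ((1735 + 994) + 4145))/(-4468 + 10012) + 19734)/((-7665 - 1*2375) - 21395) = 27581 + ((-56 + (2729 + 4145))/5544 + 19734)/((-7665 - 2375) - 21395) = 27581 + ((-56 + 6874)*(1/5544) + 19734)/(-10040 - 21395) = 27581 + (6818*(1/5544) + 19734)/(-31435) = 27581 + (487/396 + 19734)*(-1/31435) = 27581 + (7815151/396)*(-1/31435) = 27581 - 7815151/12448260 = 343327643909/12448260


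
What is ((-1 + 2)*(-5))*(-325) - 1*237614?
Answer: -235989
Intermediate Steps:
((-1 + 2)*(-5))*(-325) - 1*237614 = (1*(-5))*(-325) - 237614 = -5*(-325) - 237614 = 1625 - 237614 = -235989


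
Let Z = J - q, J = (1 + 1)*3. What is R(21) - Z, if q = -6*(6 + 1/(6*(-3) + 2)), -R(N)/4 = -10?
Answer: -13/8 ≈ -1.6250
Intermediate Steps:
R(N) = 40 (R(N) = -4*(-10) = 40)
J = 6 (J = 2*3 = 6)
q = -285/8 (q = -6*(6 + 1/(-18 + 2)) = -6*(6 + 1/(-16)) = -6*(6 - 1/16) = -6*95/16 = -285/8 ≈ -35.625)
Z = 333/8 (Z = 6 - 1*(-285/8) = 6 + 285/8 = 333/8 ≈ 41.625)
R(21) - Z = 40 - 1*333/8 = 40 - 333/8 = -13/8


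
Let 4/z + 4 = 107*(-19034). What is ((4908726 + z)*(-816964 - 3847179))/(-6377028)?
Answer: 5828614826756297323/1623465382497 ≈ 3.5902e+6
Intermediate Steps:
z = -2/1018321 (z = 4/(-4 + 107*(-19034)) = 4/(-4 - 2036638) = 4/(-2036642) = 4*(-1/2036642) = -2/1018321 ≈ -1.9640e-6)
((4908726 + z)*(-816964 - 3847179))/(-6377028) = ((4908726 - 2/1018321)*(-816964 - 3847179))/(-6377028) = ((4998658769044/1018321)*(-4664143))*(-1/6377028) = -23314459307025189292/1018321*(-1/6377028) = 5828614826756297323/1623465382497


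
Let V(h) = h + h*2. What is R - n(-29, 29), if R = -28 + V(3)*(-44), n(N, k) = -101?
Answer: -323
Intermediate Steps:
V(h) = 3*h (V(h) = h + 2*h = 3*h)
R = -424 (R = -28 + (3*3)*(-44) = -28 + 9*(-44) = -28 - 396 = -424)
R - n(-29, 29) = -424 - 1*(-101) = -424 + 101 = -323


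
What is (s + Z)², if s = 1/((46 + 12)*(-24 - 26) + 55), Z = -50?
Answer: 20235347001/8094025 ≈ 2500.0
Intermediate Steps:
s = -1/2845 (s = 1/(58*(-50) + 55) = 1/(-2900 + 55) = 1/(-2845) = -1/2845 ≈ -0.00035149)
(s + Z)² = (-1/2845 - 50)² = (-142251/2845)² = 20235347001/8094025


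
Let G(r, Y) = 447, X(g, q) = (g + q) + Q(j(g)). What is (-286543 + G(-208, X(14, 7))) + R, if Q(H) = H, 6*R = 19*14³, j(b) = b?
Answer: -832220/3 ≈ -2.7741e+5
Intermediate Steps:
R = 26068/3 (R = (19*14³)/6 = (19*2744)/6 = (⅙)*52136 = 26068/3 ≈ 8689.3)
X(g, q) = q + 2*g (X(g, q) = (g + q) + g = q + 2*g)
(-286543 + G(-208, X(14, 7))) + R = (-286543 + 447) + 26068/3 = -286096 + 26068/3 = -832220/3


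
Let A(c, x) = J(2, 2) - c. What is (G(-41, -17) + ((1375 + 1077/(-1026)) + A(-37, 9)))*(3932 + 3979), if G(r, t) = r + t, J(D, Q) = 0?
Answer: 406721211/38 ≈ 1.0703e+7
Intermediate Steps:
A(c, x) = -c (A(c, x) = 0 - c = -c)
(G(-41, -17) + ((1375 + 1077/(-1026)) + A(-37, 9)))*(3932 + 3979) = ((-41 - 17) + ((1375 + 1077/(-1026)) - 1*(-37)))*(3932 + 3979) = (-58 + ((1375 + 1077*(-1/1026)) + 37))*7911 = (-58 + ((1375 - 359/342) + 37))*7911 = (-58 + (469891/342 + 37))*7911 = (-58 + 482545/342)*7911 = (462709/342)*7911 = 406721211/38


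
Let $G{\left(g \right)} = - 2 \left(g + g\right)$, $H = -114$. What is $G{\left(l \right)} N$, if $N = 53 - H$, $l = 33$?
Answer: $-22044$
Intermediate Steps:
$G{\left(g \right)} = - 4 g$ ($G{\left(g \right)} = - 2 \cdot 2 g = - 4 g$)
$N = 167$ ($N = 53 - -114 = 53 + 114 = 167$)
$G{\left(l \right)} N = \left(-4\right) 33 \cdot 167 = \left(-132\right) 167 = -22044$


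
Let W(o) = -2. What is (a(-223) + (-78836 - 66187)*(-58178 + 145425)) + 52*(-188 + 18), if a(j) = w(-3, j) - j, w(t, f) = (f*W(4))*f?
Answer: -12652929756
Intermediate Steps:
w(t, f) = -2*f² (w(t, f) = (f*(-2))*f = (-2*f)*f = -2*f²)
a(j) = -j - 2*j² (a(j) = -2*j² - j = -j - 2*j²)
(a(-223) + (-78836 - 66187)*(-58178 + 145425)) + 52*(-188 + 18) = (-223*(-1 - 2*(-223)) + (-78836 - 66187)*(-58178 + 145425)) + 52*(-188 + 18) = (-223*(-1 + 446) - 145023*87247) + 52*(-170) = (-223*445 - 12652821681) - 8840 = (-99235 - 12652821681) - 8840 = -12652920916 - 8840 = -12652929756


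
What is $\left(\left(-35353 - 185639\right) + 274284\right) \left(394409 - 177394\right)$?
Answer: $11565163380$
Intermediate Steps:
$\left(\left(-35353 - 185639\right) + 274284\right) \left(394409 - 177394\right) = \left(-220992 + 274284\right) 217015 = 53292 \cdot 217015 = 11565163380$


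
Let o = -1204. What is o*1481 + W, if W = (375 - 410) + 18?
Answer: -1783141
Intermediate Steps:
W = -17 (W = -35 + 18 = -17)
o*1481 + W = -1204*1481 - 17 = -1783124 - 17 = -1783141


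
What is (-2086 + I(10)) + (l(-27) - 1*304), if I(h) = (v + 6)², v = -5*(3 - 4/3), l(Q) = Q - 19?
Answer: -21875/9 ≈ -2430.6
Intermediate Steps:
l(Q) = -19 + Q
v = -25/3 (v = -5*(3 - 4*⅓) = -5*(3 - 4/3) = -5*5/3 = -25/3 ≈ -8.3333)
I(h) = 49/9 (I(h) = (-25/3 + 6)² = (-7/3)² = 49/9)
(-2086 + I(10)) + (l(-27) - 1*304) = (-2086 + 49/9) + ((-19 - 27) - 1*304) = -18725/9 + (-46 - 304) = -18725/9 - 350 = -21875/9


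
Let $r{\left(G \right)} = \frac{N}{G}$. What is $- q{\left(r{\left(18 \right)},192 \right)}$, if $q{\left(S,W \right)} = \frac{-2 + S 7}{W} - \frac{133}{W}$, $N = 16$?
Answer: $\frac{1159}{1728} \approx 0.67072$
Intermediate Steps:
$r{\left(G \right)} = \frac{16}{G}$
$q{\left(S,W \right)} = - \frac{133}{W} + \frac{-2 + 7 S}{W}$ ($q{\left(S,W \right)} = \frac{-2 + 7 S}{W} - \frac{133}{W} = - \frac{133}{W} + \frac{-2 + 7 S}{W}$)
$- q{\left(r{\left(18 \right)},192 \right)} = - \frac{-135 + 7 \cdot \frac{16}{18}}{192} = - \frac{-135 + 7 \cdot 16 \cdot \frac{1}{18}}{192} = - \frac{-135 + 7 \cdot \frac{8}{9}}{192} = - \frac{-135 + \frac{56}{9}}{192} = - \frac{-1159}{192 \cdot 9} = \left(-1\right) \left(- \frac{1159}{1728}\right) = \frac{1159}{1728}$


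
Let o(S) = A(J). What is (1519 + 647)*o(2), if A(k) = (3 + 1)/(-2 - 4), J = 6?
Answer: -1444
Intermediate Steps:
A(k) = -⅔ (A(k) = 4/(-6) = 4*(-⅙) = -⅔)
o(S) = -⅔
(1519 + 647)*o(2) = (1519 + 647)*(-⅔) = 2166*(-⅔) = -1444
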